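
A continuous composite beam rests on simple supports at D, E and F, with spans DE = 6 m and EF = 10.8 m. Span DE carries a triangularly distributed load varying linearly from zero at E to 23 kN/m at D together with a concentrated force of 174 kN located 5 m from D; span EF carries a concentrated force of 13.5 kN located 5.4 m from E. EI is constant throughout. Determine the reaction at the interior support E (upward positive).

Release continuity at E by inserting a hinge; the redundant is the internal moment M_E. The primary structure is two simply-supported spans DE and EF.
Rotations at E on the released spans (each span's end-slope, ×1/EI):
  span DE: triangular load, peak 23: 7w₀L³/(360EI) = 96.6/EI
  span DE: point load 174 at a = 5: Pab(L + a)/(6LEI) = 265.8/EI
  span EF: point load 13.5 at a = 5.4: Pab(L + b)/(6LEI) = 98.42/EI
  relative rotation θ_0 = (362.4 + 98.42)/EI = 460.8/EI
A unit hogging moment at E produces rotation L₁/(3EI) + L₂/(3EI) = 5.6/EI.
Slope continuity at E: θ_0 = M_E·5.6/EI, so M_E = 460.8/5.6 = 82.29 kN·m (hogging).
Span DE, ΣM about D with M_E applied at E: R_E^{DE}·6 = 1008 + 82.29, so R_E^{DE} = 181.7 kN and R_D = 243 − 181.7 = 61.28 kN.
Span EF, ΣM about F: R_E^{EF}·10.8 = 72.9 + 82.29, so R_E^{EF} = 14.37 kN and R_F = 13.5 − 14.37 = -0.8698 kN.
R_E = 181.7 + 14.37 = 196.1 kN.

R_E = 196.1 kN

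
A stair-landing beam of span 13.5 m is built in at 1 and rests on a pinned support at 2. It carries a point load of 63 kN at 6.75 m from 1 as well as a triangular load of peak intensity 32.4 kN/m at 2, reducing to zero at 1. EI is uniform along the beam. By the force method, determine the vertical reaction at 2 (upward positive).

R_2 = 140 kN

Remove the prop at 2; the released (primary) structure is a cantilever built in at 1.
Primary-structure tip deflection at 2 by superposition:
  point load 63 at a = 6.75: Pa²(3L − a)/(6EI) = 16146/EI
  triangular load, peak 32.4 at the free end: 11w₀L⁴/(120EI) = 98649/EI
  δ_0 = 114795/EI
Tip deflection under a unit load at 2: L³/(3EI) = 820.1/EI.
Compatibility at 2: δ_0 − R_2·δ_{22} = 0, so R_2 = 114795/820.1 = 140 kN.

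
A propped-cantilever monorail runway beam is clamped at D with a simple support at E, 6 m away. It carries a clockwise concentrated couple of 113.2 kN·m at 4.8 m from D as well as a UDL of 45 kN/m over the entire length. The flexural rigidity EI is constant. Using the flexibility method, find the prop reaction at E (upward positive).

Remove the prop at E; the released (primary) structure is a cantilever built in at D.
Primary-structure tip deflection at E by superposition:
  clockwise couple 113.2 at a = 4.8: M₀a(2L − a)/(2EI) = 1956/EI
  UDL 45: wL⁴/(8EI) = 7290/EI
  δ_0 = 9246/EI
Flexibility coefficient — unit upward force at E: δ_{EE} = L³/(3EI) = 72/EI.
The prop prevents deflection at E: R_E = δ_0/δ_{EE} = 9246/72 = 128.4 kN.

R_E = 128.4 kN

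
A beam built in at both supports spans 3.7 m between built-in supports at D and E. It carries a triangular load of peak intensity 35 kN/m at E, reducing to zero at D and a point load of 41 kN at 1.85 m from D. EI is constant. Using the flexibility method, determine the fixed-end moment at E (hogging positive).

M_E = 42.92 kN·m

Take the two fixed-end moments M_D, M_E as redundants; the released structure is the simple span DE.
Simple-span end rotations at D and E under the given loads:
  at D: triangular load, peak 35: 7w₀L³/(360EI) = 34.47/EI
  at E: triangular load, peak 35: w₀L³/(45EI) = 39.4/EI
  at D: point load 41 at a = 1.85: Pab(L + b)/(6LEI) = 35.08/EI
  at E: point load 41 at a = 1.85: Pab(L + a)/(6LEI) = 35.08/EI
  θ_D0 = 69.55/EI,  θ_E0 = 74.48/EI
Flexibility coefficients: a unit moment at one end gives L/(3EI) there and L/(6EI) at the far end, so f₁₁ = f₂₂ = 1.233/EI and f₁₂ = f₂₁ = 0.6167/EI.
Compatibility — zero rotation at each built-in end:
  1.233 M_D + 0.6167 M_E = 69.55
  0.6167 M_D + 1.233 M_E = 74.48
Solving the pair gives M_D = 34.93 kN·m and M_E = 42.92 kN·m (hogging).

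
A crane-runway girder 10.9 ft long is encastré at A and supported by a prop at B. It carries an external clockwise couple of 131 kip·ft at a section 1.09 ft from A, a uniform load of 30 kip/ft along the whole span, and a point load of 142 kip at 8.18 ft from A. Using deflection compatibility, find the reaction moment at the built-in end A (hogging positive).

M_A = 720.3 kip·ft

Remove the prop at B; the released (primary) structure is a cantilever built in at A.
Downward deflection at the released point B due to the loads:
  clockwise couple 131 at a = 1.09: M₀a(2L − a)/(2EI) = 1479/EI
  UDL 30: wL⁴/(8EI) = 52934/EI
  point load 142 at a = 8.18: Pa²(3L − a)/(6EI) = 38830/EI
  δ_0 = 93243/EI
Tip deflection under a unit load at B: L³/(3EI) = 431.7/EI.
Compatibility at B: δ_0 − R_B·δ_{BB} = 0, so R_B = 93243/431.7 = 216 kip.
Moment equilibrium about A: M_A = Σ(load moments about A) − R_B·L = 3075 − 216×10.9 = 720.3 kip·ft.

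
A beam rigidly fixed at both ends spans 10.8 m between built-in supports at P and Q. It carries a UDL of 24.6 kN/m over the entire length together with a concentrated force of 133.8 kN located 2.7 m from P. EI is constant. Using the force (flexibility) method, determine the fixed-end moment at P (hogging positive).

Take the two fixed-end moments M_P, M_Q as redundants; the released structure is the simple span PQ.
End rotations of the released simple span under the applied load (×1/EI):
  at P: UDL 24.6: wL³/(24EI) = 1291/EI
  at Q: UDL 24.6: wL³/(24EI) = 1291/EI
  at P: point load 133.8 at a = 2.7: Pab(L + b)/(6LEI) = 853.5/EI
  at Q: point load 133.8 at a = 2.7: Pab(L + a)/(6LEI) = 609.6/EI
  θ_P0 = 2145/EI,  θ_Q0 = 1901/EI
Flexibility coefficients: a unit moment at one end gives L/(3EI) there and L/(6EI) at the far end, so f₁₁ = f₂₂ = 3.6/EI and f₁₂ = f₂₁ = 1.8/EI.
Compatibility — zero rotation at each built-in end:
  3.6 M_P + 1.8 M_Q = 2145
  1.8 M_P + 3.6 M_Q = 1901
Solving the pair gives M_P = 442.3 kN·m and M_Q = 306.8 kN·m (hogging).

M_P = 442.3 kN·m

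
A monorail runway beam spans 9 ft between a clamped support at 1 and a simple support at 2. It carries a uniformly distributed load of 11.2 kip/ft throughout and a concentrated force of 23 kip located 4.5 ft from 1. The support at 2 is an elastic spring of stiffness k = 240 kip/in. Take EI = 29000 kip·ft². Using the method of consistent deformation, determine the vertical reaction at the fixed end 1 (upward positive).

Release the roller at 2. Primary structure: cantilever fixed at 1.
Deflection at 2 on the released cantilever, summing each load's contribution:
  UDL 11.2: wL⁴/(8EI) = 9185/EI
  point load 23 at a = 4.5: Pa²(3L − a)/(6EI) = 1747/EI
  δ_0 = 10932/EI
Flexibility coefficient — unit upward force at 2: δ_{22} = L³/(3EI) = 243/EI.
With EI = 29000 kip·ft²: δ_0 = 0.37696 ft and δ_{22} = 0.008379 ft/kip.
Compatibility — the spring shortens by R_2/k under the reaction it provides: δ_0 − R_2·δ_{22} = R_2/k. With 1/k = 1/(240×12) ft/kip = 0.000347 ft/kip, R_2 = δ_0 / (δ_{22} + 1/k) = 0.37696 / (0.008379 + 0.000347) = 43.2 kip.
Vertical equilibrium: R_1 = ΣP − R_2 = 123.8 − 43.2 = 80.6 kip.

R_1 = 80.6 kip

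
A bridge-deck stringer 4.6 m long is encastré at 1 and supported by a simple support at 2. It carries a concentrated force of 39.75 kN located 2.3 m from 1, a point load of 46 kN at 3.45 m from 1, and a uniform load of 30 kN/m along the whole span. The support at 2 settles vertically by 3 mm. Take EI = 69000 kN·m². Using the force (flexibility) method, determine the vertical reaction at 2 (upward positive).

Release the roller at 2. Primary structure: cantilever fixed at 1.
Downward deflection at the released point 2 due to the loads:
  point load 39.75 at a = 2.3: Pa²(3L − a)/(6EI) = 403/EI
  point load 46 at a = 3.45: Pa²(3L − a)/(6EI) = 944.5/EI
  UDL 30: wL⁴/(8EI) = 1679/EI
  δ_0 = 3027/EI
Flexibility coefficient — unit upward force at 2: δ_{22} = L³/(3EI) = 32.45/EI.
With EI = 69000 kN·m²: δ_0 = 0.043863 m and δ_{22} = 0.00047 m/kN.
Compatibility — the beam at 2 must follow the support down by 0.003 m: δ_0 − R_2·δ_{22} = 0.003, so R_2 = (0.043863 − 0.003)/0.00047 = 86.9 kN.

R_2 = 86.9 kN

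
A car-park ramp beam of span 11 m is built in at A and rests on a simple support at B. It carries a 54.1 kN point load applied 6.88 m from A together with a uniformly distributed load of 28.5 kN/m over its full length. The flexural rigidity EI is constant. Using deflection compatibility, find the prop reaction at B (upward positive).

Release the roller at B. Primary structure: cantilever fixed at A.
Deflection at B on the released cantilever, summing each load's contribution:
  point load 54.1 at a = 6.88: Pa²(3L − a)/(6EI) = 11148/EI
  UDL 28.5: wL⁴/(8EI) = 52159/EI
  δ_0 = 63307/EI
Tip deflection under a unit load at B: L³/(3EI) = 443.7/EI.
The prop prevents deflection at B: R_B = δ_0/δ_{BB} = 63307/443.7 = 142.7 kN.

R_B = 142.7 kN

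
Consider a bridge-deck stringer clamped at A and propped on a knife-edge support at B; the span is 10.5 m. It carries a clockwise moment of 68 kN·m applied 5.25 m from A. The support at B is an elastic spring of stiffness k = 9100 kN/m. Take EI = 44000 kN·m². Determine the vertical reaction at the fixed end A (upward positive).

Release the roller at B. Primary structure: cantilever fixed at A.
Primary-structure tip deflection at B by superposition:
  clockwise couple 68 at a = 5.25: M₀a(2L − a)/(2EI) = 2811/EI
Flexibility coefficient — unit upward force at B: δ_{BB} = L³/(3EI) = 385.9/EI.
With EI = 44000 kN·m²: δ_0 = 0.063895 m and δ_{BB} = 0.00877 m/kN.
Compatibility — the spring shortens by R_B/k under the reaction it provides: δ_0 − R_B·δ_{BB} = R_B/k. With 1/k = 0.00011 m/kN, R_B = δ_0 / (δ_{BB} + 1/k) = 0.063895 / (0.00877 + 0.00011) = 7.196 kN.
Vertical equilibrium: R_A = ΣP − R_B = 0 − 7.196 = -7.196 kN.

R_A = -7.196 kN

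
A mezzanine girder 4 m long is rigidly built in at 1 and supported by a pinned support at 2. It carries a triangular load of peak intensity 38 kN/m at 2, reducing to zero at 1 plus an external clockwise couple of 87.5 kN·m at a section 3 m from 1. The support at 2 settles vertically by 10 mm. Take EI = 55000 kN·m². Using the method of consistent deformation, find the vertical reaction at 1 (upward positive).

Choose R_2 as the redundant. The primary structure is the cantilever fixed at 1.
Deflection at 2 on the released cantilever, summing each load's contribution:
  triangular load, peak 38 at the free end: 11w₀L⁴/(120EI) = 891.7/EI
  clockwise couple 87.5 at a = 3: M₀a(2L − a)/(2EI) = 656.2/EI
  δ_0 = 1548/EI
Flexibility coefficient — unit upward force at 2: δ_{22} = L³/(3EI) = 21.33/EI.
With EI = 55000 kN·m²: δ_0 = 0.028145 m and δ_{22} = 0.000388 m/kN.
Compatibility — the beam at 2 must follow the support down by 0.01 m: δ_0 − R_2·δ_{22} = 0.01, so R_2 = (0.028145 − 0.01)/0.000388 = 46.78 kN.
Vertical equilibrium: R_1 = ΣP − R_2 = 76 − 46.78 = 29.22 kN.

R_1 = 29.22 kN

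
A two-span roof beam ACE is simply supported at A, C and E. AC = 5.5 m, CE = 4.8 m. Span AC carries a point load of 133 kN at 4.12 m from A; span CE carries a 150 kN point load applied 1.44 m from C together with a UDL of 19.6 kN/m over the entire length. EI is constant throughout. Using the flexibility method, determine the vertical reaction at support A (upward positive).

Insert a hinge at C; M_C is the redundant, and each span becomes simply supported.
Rotations at C on the released spans (each span's end-slope, ×1/EI):
  span AC: point load 133 at a = 4.12: Pab(L + a)/(6LEI) = 220.4/EI
  span CE: point load 150 at a = 1.44: Pab(L + b)/(6LEI) = 205.6/EI
  span CE: UDL 19.6: wL³/(24EI) = 90.32/EI
  relative rotation θ_0 = (220.4 + 295.9)/EI = 516.4/EI
A unit hogging moment at C produces rotation L₁/(3EI) + L₂/(3EI) = 3.433/EI.
Compatibility: M_C·(L₁+L₂)/(3EI) = θ_0, giving M_C = 150.4 kN·m (hogging).
Span AC, ΣM about A with M_C applied at C: R_C^{AC}·5.5 = 548 + 150.4, so R_C^{AC} = 127 kN and R_A = 133 − 127 = 6.025 kN.

R_A = 6.025 kN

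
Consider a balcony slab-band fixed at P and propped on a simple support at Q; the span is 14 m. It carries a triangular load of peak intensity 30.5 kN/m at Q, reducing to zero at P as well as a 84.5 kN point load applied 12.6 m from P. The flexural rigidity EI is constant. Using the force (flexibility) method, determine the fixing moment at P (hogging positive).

Take the reaction at Q as the redundant and release it; the primary structure is a cantilever fixed at P.
Free-end deflection of the primary structure under the applied loading (downward +):
  triangular load, peak 30.5 at the free end: 11w₀L⁴/(120EI) = 107405/EI
  point load 84.5 at a = 12.6: Pa²(3L − a)/(6EI) = 65735/EI
  δ_0 = 173139/EI
Flexibility coefficient — unit upward force at Q: δ_{QQ} = L³/(3EI) = 914.7/EI.
Compatibility at Q: δ_0 − R_Q·δ_{QQ} = 0, so R_Q = 173139/914.7 = 189.3 kN.
Moment equilibrium about P: M_P = Σ(load moments about P) − R_Q·L = 3057 − 189.3×14 = 407.3 kN·m.

M_P = 407.3 kN·m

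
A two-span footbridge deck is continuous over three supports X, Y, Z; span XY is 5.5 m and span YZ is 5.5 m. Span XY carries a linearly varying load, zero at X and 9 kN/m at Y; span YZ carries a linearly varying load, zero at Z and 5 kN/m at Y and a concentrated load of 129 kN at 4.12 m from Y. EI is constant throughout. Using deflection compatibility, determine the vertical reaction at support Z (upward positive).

Take M_Y as the redundant. Released structure: two simple spans XY and YZ with a hinge at Y.
Rotations at Y on the released spans (each span's end-slope, ×1/EI):
  span XY: triangular load, peak 9: w₀L³/(45EI) = 33.27/EI
  span YZ: triangular load, peak 5: w₀L³/(45EI) = 18.49/EI
  span YZ: point load 129 at a = 4.12: Pab(L + b)/(6LEI) = 152.9/EI
  relative rotation θ_0 = (33.27 + 171.4)/EI = 204.7/EI
A unit hogging moment at Y produces rotation L₁/(3EI) + L₂/(3EI) = 3.667/EI.
Compatibility: M_Y·(L₁+L₂)/(3EI) = θ_0, giving M_Y = 55.82 kN·m (hogging).
Span YZ, ΣM about Z: R_Y^{YZ}·5.5 = 228.4 + 55.82, so R_Y^{YZ} = 51.68 kN and R_Z = 142.8 − 51.68 = 91.07 kN.

R_Z = 91.07 kN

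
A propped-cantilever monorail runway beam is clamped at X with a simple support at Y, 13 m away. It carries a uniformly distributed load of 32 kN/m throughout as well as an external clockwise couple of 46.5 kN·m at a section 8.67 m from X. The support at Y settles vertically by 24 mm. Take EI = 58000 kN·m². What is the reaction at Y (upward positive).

Choose R_Y as the redundant. The primary structure is the cantilever fixed at X.
Deflection at Y on the released cantilever, summing each load's contribution:
  UDL 32: wL⁴/(8EI) = 114244/EI
  clockwise couple 46.5 at a = 8.67: M₀a(2L − a)/(2EI) = 3493/EI
  δ_0 = 117737/EI
Flexibility coefficient — unit upward force at Y: δ_{YY} = L³/(3EI) = 732.3/EI.
With EI = 58000 kN·m²: δ_0 = 2.03 m and δ_{YY} = 0.012626 m/kN.
Compatibility — the beam at Y must follow the support down by 0.024 m: δ_0 − R_Y·δ_{YY} = 0.024, so R_Y = (2.03 − 0.024)/0.012626 = 158.9 kN.

R_Y = 158.9 kN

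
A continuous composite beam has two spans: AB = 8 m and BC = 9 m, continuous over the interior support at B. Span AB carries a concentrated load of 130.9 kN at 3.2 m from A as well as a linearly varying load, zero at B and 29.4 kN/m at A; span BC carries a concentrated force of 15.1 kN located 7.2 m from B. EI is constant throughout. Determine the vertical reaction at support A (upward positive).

Take M_B as the redundant. Released structure: two simple spans AB and BC with a hinge at B.
End slopes at the hinge B, treating each span as simply supported:
  span AB: point load 130.9 at a = 3.2: Pab(L + a)/(6LEI) = 469.1/EI
  span AB: triangular load, peak 29.4: 7w₀L³/(360EI) = 292.7/EI
  span BC: point load 15.1 at a = 7.2: Pab(L + b)/(6LEI) = 39.14/EI
  relative rotation θ_0 = (761.8 + 39.14)/EI = 801/EI
A unit hogging moment at B produces rotation L₁/(3EI) + L₂/(3EI) = 5.667/EI.
Slope continuity at B: θ_0 = M_B·5.667/EI, so M_B = 801/5.667 = 141.3 kN·m (hogging).
Span AB, ΣM about A with M_B applied at B: R_B^{AB}·8 = 732.5 + 141.3, so R_B^{AB} = 109.2 kN and R_A = 248.5 − 109.2 = 139.3 kN.

R_A = 139.3 kN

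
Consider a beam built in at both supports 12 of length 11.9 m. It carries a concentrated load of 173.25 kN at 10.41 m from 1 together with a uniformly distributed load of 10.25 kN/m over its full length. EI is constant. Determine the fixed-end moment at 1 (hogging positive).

M_1 = 149.2 kN·m

Release both end moments; the primary structure is a simply-supported span 12 with redundants M_1 and M_2.
Simple-span end rotations at 1 and 2 under the given loads:
  at 1: point load 173.25 at a = 10.41: Pab(L + b)/(6LEI) = 504/EI
  at 2: point load 173.25 at a = 10.41: Pab(L + a)/(6LEI) = 839.7/EI
  at 1: UDL 10.25: wL³/(24EI) = 719.7/EI
  at 2: UDL 10.25: wL³/(24EI) = 719.7/EI
  θ_10 = 1224/EI,  θ_20 = 1559/EI
Flexibility coefficients: a unit moment at one end gives L/(3EI) there and L/(6EI) at the far end, so f₁₁ = f₂₂ = 3.967/EI and f₁₂ = f₂₁ = 1.983/EI.
Compatibility — zero rotation at each built-in end:
  3.967 M_1 + 1.983 M_2 = 1224
  1.983 M_1 + 3.967 M_2 = 1559
Solving the pair gives M_1 = 149.2 kN·m and M_2 = 318.5 kN·m (hogging).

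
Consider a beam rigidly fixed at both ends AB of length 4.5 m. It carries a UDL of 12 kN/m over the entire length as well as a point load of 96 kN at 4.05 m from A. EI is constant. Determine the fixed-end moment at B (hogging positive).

Release both end moments; the primary structure is a simply-supported span AB with redundants M_A and M_B.
Simple-span end rotations at A and B under the given loads:
  at A: UDL 12: wL³/(24EI) = 45.56/EI
  at B: UDL 12: wL³/(24EI) = 45.56/EI
  at A: point load 96 at a = 4.05: Pab(L + b)/(6LEI) = 32.08/EI
  at B: point load 96 at a = 4.05: Pab(L + a)/(6LEI) = 55.4/EI
  θ_A0 = 77.64/EI,  θ_B0 = 101/EI
Flexibility coefficients: a unit moment at one end gives L/(3EI) there and L/(6EI) at the far end, so f₁₁ = f₂₂ = 1.5/EI and f₁₂ = f₂₁ = 0.75/EI.
Compatibility — zero rotation at each built-in end:
  1.5 M_A + 0.75 M_B = 77.64
  0.75 M_A + 1.5 M_B = 101
Solving the pair gives M_A = 24.14 kN·m and M_B = 55.24 kN·m (hogging).

M_B = 55.24 kN·m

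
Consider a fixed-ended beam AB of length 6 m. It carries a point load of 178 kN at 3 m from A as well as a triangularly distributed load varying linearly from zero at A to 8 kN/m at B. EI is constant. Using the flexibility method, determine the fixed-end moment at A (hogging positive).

Release both end moments; the primary structure is a simply-supported span AB with redundants M_A and M_B.
Simple-span end rotations at A and B under the given loads:
  at A: point load 178 at a = 3: Pab(L + b)/(6LEI) = 400.5/EI
  at B: point load 178 at a = 3: Pab(L + a)/(6LEI) = 400.5/EI
  at A: triangular load, peak 8: 7w₀L³/(360EI) = 33.6/EI
  at B: triangular load, peak 8: w₀L³/(45EI) = 38.4/EI
  θ_A0 = 434.1/EI,  θ_B0 = 438.9/EI
Flexibility coefficients: a unit moment at one end gives L/(3EI) there and L/(6EI) at the far end, so f₁₁ = f₂₂ = 2/EI and f₁₂ = f₂₁ = 1/EI.
Compatibility — zero rotation at each built-in end:
  2 M_A + 1 M_B = 434.1
  1 M_A + 2 M_B = 438.9
Solving the pair gives M_A = 143.1 kN·m and M_B = 147.9 kN·m (hogging).

M_A = 143.1 kN·m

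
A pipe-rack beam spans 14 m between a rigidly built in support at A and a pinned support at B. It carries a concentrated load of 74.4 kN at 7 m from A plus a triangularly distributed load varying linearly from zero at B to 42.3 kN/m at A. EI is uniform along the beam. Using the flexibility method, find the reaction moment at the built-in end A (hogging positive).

M_A = 748 kN·m

Release the roller at B. Primary structure: cantilever fixed at A.
Deflection at B on the released cantilever, summing each load's contribution:
  point load 74.4 at a = 7: Pa²(3L − a)/(6EI) = 21266/EI
  triangular load, peak 42.3 at the fixed end: w₀L⁴/(30EI) = 54167/EI
  δ_0 = 75433/EI
Tip deflection under a unit load at B: L³/(3EI) = 914.7/EI.
The prop prevents deflection at B: R_B = δ_0/δ_{BB} = 75433/914.7 = 82.47 kN.
Moment equilibrium about A: M_A = Σ(load moments about A) − R_B·L = 1903 − 82.47×14 = 748 kN·m.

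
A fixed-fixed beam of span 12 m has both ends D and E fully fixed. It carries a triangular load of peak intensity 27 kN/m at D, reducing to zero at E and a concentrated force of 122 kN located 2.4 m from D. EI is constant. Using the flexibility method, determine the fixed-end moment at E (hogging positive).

Take the two fixed-end moments M_D, M_E as redundants; the released structure is the simple span DE.
Simple-span end rotations at D and E under the given loads:
  at D: triangular load, peak 27: w₀L³/(45EI) = 1037/EI
  at E: triangular load, peak 27: 7w₀L³/(360EI) = 907.2/EI
  at D: point load 122 at a = 2.4: Pab(L + b)/(6LEI) = 843.3/EI
  at E: point load 122 at a = 2.4: Pab(L + a)/(6LEI) = 562.2/EI
  θ_D0 = 1880/EI,  θ_E0 = 1469/EI
Flexibility coefficients: a unit moment at one end gives L/(3EI) there and L/(6EI) at the far end, so f₁₁ = f₂₂ = 4/EI and f₁₂ = f₂₁ = 2/EI.
Compatibility — zero rotation at each built-in end:
  4 M_D + 2 M_E = 1880
  2 M_D + 4 M_E = 1469
Solving the pair gives M_D = 381.8 kN·m and M_E = 176.4 kN·m (hogging).

M_E = 176.4 kN·m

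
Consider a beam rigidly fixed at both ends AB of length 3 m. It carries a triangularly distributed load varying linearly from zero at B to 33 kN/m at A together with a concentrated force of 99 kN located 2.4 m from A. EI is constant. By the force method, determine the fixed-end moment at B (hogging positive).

Take the two fixed-end moments M_A, M_B as redundants; the released structure is the simple span AB.
On the primary (simply-supported) span, the end slopes from the loading are:
  at A: triangular load, peak 33: w₀L³/(45EI) = 19.8/EI
  at B: triangular load, peak 33: 7w₀L³/(360EI) = 17.32/EI
  at A: point load 99 at a = 2.4: Pab(L + b)/(6LEI) = 28.51/EI
  at B: point load 99 at a = 2.4: Pab(L + a)/(6LEI) = 42.77/EI
  θ_A0 = 48.31/EI,  θ_B0 = 60.09/EI
Flexibility coefficients: a unit moment at one end gives L/(3EI) there and L/(6EI) at the far end, so f₁₁ = f₂₂ = 1/EI and f₁₂ = f₂₁ = 0.5/EI.
Compatibility — zero rotation at each built-in end:
  1 M_A + 0.5 M_B = 48.31
  0.5 M_A + 1 M_B = 60.09
Solving the pair gives M_A = 24.35 kN·m and M_B = 47.92 kN·m (hogging).

M_B = 47.92 kN·m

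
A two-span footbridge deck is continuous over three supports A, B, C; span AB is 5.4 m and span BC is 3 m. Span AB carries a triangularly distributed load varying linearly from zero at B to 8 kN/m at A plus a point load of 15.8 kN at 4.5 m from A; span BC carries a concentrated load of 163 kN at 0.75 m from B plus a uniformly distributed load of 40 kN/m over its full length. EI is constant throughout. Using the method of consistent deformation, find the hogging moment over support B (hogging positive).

M_B = 60.45 kN·m

Insert a hinge at B; M_B is the redundant, and each span becomes simply supported.
End slopes at the hinge B, treating each span as simply supported:
  span AB: triangular load, peak 8: 7w₀L³/(360EI) = 24.49/EI
  span AB: point load 15.8 at a = 4.5: Pab(L + a)/(6LEI) = 19.55/EI
  span BC: point load 163 at a = 0.75: Pab(L + b)/(6LEI) = 80.23/EI
  span BC: UDL 40: wL³/(24EI) = 45/EI
  relative rotation θ_0 = (44.05 + 125.2)/EI = 169.3/EI
A unit hogging moment at B produces rotation L₁/(3EI) + L₂/(3EI) = 2.8/EI.
Compatibility: M_B·(L₁+L₂)/(3EI) = θ_0, giving M_B = 60.45 kN·m (hogging).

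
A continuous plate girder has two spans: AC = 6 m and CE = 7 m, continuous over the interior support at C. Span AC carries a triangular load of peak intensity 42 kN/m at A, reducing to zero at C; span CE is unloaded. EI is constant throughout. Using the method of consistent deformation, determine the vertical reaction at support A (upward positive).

R_A = 77.22 kN

Release continuity at C by inserting a hinge; the redundant is the internal moment M_C. The primary structure is two simply-supported spans AC and CE.
Rotations at C on the released spans (each span's end-slope, ×1/EI):
  span AC: triangular load, peak 42: 7w₀L³/(360EI) = 176.4/EI
  relative rotation θ_0 = (176.4 + 0)/EI = 176.4/EI
A unit hogging moment at C produces rotation L₁/(3EI) + L₂/(3EI) = 4.333/EI.
Compatibility: M_C·(L₁+L₂)/(3EI) = θ_0, giving M_C = 40.71 kN·m (hogging).
Span AC, ΣM about A with M_C applied at C: R_C^{AC}·6 = 252 + 40.71, so R_C^{AC} = 48.78 kN and R_A = 126 − 48.78 = 77.22 kN.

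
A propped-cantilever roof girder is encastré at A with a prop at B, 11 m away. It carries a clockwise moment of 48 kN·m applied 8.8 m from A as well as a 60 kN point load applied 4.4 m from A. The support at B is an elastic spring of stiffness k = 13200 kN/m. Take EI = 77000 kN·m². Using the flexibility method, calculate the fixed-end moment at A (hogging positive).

Take the reaction at B as the redundant and release it; the primary structure is a cantilever fixed at A.
Downward deflection at the released point B due to the loads:
  clockwise couple 48 at a = 8.8: M₀a(2L − a)/(2EI) = 2788/EI
  point load 60 at a = 4.4: Pa²(3L − a)/(6EI) = 5537/EI
  δ_0 = 8325/EI
Flexibility coefficient — unit upward force at B: δ_{BB} = L³/(3EI) = 443.7/EI.
With EI = 77000 kN·m²: δ_0 = 0.10811 m and δ_{BB} = 0.005762 m/kN.
Compatibility — the spring shortens by R_B/k under the reaction it provides: δ_0 − R_B·δ_{BB} = R_B/k. With 1/k = 0.000076 m/kN, R_B = δ_0 / (δ_{BB} + 1/k) = 0.10811 / (0.005762 + 0.000076) = 18.52 kN.
Moment equilibrium about A: M_A = Σ(load moments about A) − R_B·L = 312 − 18.52×11 = 108.3 kN·m.

M_A = 108.3 kN·m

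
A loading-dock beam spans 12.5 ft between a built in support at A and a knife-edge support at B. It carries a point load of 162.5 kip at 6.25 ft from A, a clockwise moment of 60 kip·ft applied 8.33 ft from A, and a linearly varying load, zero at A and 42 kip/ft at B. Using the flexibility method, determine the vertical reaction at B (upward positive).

Remove the prop at B; the released (primary) structure is a cantilever built in at A.
Deflection at B on the released cantilever, summing each load's contribution:
  point load 162.5 at a = 6.25: Pa²(3L − a)/(6EI) = 33061/EI
  clockwise couple 60 at a = 8.33: M₀a(2L − a)/(2EI) = 4166/EI
  triangular load, peak 42 at the free end: 11w₀L⁴/(120EI) = 93994/EI
  δ_0 = 131221/EI
Flexibility coefficient — unit upward force at B: δ_{BB} = L³/(3EI) = 651/EI.
The prop prevents deflection at B: R_B = δ_0/δ_{BB} = 131221/651 = 201.6 kip.

R_B = 201.6 kip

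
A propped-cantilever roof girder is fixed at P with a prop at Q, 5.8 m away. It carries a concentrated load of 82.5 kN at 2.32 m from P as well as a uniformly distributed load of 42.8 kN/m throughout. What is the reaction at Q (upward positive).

R_Q = 110.2 kN

Remove the prop at Q; the released (primary) structure is a cantilever built in at P.
Free-end deflection of the primary structure under the applied loading (downward +):
  point load 82.5 at a = 2.32: Pa²(3L − a)/(6EI) = 1116/EI
  UDL 42.8: wL⁴/(8EI) = 6054/EI
  δ_0 = 7170/EI
Tip deflection under a unit load at Q: L³/(3EI) = 65.04/EI.
The prop prevents deflection at Q: R_Q = δ_0/δ_{QQ} = 7170/65.04 = 110.2 kN.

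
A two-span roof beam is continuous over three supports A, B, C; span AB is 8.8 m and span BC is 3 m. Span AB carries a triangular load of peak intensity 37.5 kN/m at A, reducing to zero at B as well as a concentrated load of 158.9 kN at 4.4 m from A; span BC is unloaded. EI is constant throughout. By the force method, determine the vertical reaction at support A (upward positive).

Release continuity at B by inserting a hinge; the redundant is the internal moment M_B. The primary structure is two simply-supported spans AB and BC.
Discontinuity in slope at B on the released structure — sum the simple-span end rotations:
  span AB: triangular load, peak 37.5: 7w₀L³/(360EI) = 496.9/EI
  span AB: point load 158.9 at a = 4.4: Pab(L + a)/(6LEI) = 769.1/EI
  relative rotation θ_0 = (1266 + 0)/EI = 1266/EI
A unit hogging moment at B produces rotation L₁/(3EI) + L₂/(3EI) = 3.933/EI.
Slope continuity at B: θ_0 = M_B·3.933/EI, so M_B = 1266/3.933 = 321.9 kN·m (hogging).
Span AB, ΣM about A with M_B applied at B: R_B^{AB}·8.8 = 1183 + 321.9, so R_B^{AB} = 171 kN and R_A = 323.9 − 171 = 152.9 kN.

R_A = 152.9 kN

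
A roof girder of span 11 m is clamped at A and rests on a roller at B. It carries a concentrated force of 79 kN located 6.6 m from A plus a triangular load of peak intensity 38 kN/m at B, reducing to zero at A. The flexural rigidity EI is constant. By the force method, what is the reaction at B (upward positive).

R_B = 149.1 kN

Take the reaction at B as the redundant and release it; the primary structure is a cantilever fixed at A.
Free-end deflection of the primary structure under the applied loading (downward +):
  point load 79 at a = 6.6: Pa²(3L − a)/(6EI) = 15141/EI
  triangular load, peak 38 at the free end: 11w₀L⁴/(120EI) = 50999/EI
  δ_0 = 66141/EI
Flexibility coefficient — unit upward force at B: δ_{BB} = L³/(3EI) = 443.7/EI.
The prop prevents deflection at B: R_B = δ_0/δ_{BB} = 66141/443.7 = 149.1 kN.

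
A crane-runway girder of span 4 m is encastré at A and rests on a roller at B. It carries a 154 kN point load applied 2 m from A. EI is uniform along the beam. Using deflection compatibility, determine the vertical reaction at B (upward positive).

R_B = 48.12 kN

Choose R_B as the redundant. The primary structure is the cantilever fixed at A.
Free-end deflection of the primary structure under the applied loading (downward +):
  point load 154 at a = 2: Pa²(3L − a)/(6EI) = 1027/EI
Tip deflection under a unit load at B: L³/(3EI) = 21.33/EI.
Compatibility at B: δ_0 − R_B·δ_{BB} = 0, so R_B = 1027/21.33 = 48.12 kN.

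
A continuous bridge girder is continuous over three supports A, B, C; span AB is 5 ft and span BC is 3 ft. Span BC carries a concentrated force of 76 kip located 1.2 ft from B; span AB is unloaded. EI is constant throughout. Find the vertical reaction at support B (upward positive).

Insert a hinge at B; M_B is the redundant, and each span becomes simply supported.
Discontinuity in slope at B on the released structure — sum the simple-span end rotations:
  span BC: point load 76 at a = 1.2: Pab(L + b)/(6LEI) = 43.78/EI
  relative rotation θ_0 = (0 + 43.78)/EI = 43.78/EI
A unit hogging moment at B produces rotation L₁/(3EI) + L₂/(3EI) = 2.667/EI.
Compatibility: M_B·(L₁+L₂)/(3EI) = θ_0, giving M_B = 16.42 kip·ft (hogging).
Span AB, ΣM about A with M_B applied at B: R_B^{AB}·5 = 0 + 16.42, so R_B^{AB} = 3.283 kip and R_A = 0 − 3.283 = -3.283 kip.
Span BC, ΣM about C: R_B^{BC}·3 = 136.8 + 16.42, so R_B^{BC} = 51.07 kip and R_C = 76 − 51.07 = 24.93 kip.
R_B = 3.283 + 51.07 = 54.36 kip.

R_B = 54.36 kip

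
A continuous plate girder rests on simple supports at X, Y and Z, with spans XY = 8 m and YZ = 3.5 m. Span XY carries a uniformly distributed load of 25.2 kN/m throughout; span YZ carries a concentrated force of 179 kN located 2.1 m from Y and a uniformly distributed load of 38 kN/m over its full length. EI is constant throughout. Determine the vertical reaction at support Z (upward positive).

R_Z = 119.6 kN

Take M_Y as the redundant. Released structure: two simple spans XY and YZ with a hinge at Y.
Discontinuity in slope at Y on the released structure — sum the simple-span end rotations:
  span XY: UDL 25.2: wL³/(24EI) = 537.6/EI
  span YZ: point load 179 at a = 2.1: Pab(L + b)/(6LEI) = 122.8/EI
  span YZ: UDL 38: wL³/(24EI) = 67.89/EI
  relative rotation θ_0 = (537.6 + 190.7)/EI = 728.3/EI
A unit hogging moment at Y produces rotation L₁/(3EI) + L₂/(3EI) = 3.833/EI.
Slope continuity at Y: θ_0 = M_Y·3.833/EI, so M_Y = 728.3/3.833 = 190 kN·m (hogging).
Span YZ, ΣM about Z: R_Y^{YZ}·3.5 = 483.4 + 190, so R_Y^{YZ} = 192.4 kN and R_Z = 312 − 192.4 = 119.6 kN.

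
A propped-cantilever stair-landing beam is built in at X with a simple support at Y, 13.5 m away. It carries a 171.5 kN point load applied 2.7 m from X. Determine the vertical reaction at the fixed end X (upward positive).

R_X = 161.9 kN

Take the reaction at Y as the redundant and release it; the primary structure is a cantilever fixed at X.
Deflection at Y on the released cantilever, summing each load's contribution:
  point load 171.5 at a = 2.7: Pa²(3L − a)/(6EI) = 7876/EI
Tip deflection under a unit load at Y: L³/(3EI) = 820.1/EI.
Compatibility at Y: δ_0 − R_Y·δ_{YY} = 0, so R_Y = 7876/820.1 = 9.604 kN.
Vertical equilibrium: R_X = ΣP − R_Y = 171.5 − 9.604 = 161.9 kN.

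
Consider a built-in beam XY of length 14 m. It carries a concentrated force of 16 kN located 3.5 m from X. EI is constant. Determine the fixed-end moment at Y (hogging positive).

M_Y = 10.5 kN·m

Release both end moments; the primary structure is a simply-supported span XY with redundants M_X and M_Y.
Simple-span end rotations at X and Y under the given loads:
  at X: point load 16 at a = 3.5: Pab(L + b)/(6LEI) = 171.5/EI
  at Y: point load 16 at a = 3.5: Pab(L + a)/(6LEI) = 122.5/EI
  θ_X0 = 171.5/EI,  θ_Y0 = 122.5/EI
Flexibility coefficients: a unit moment at one end gives L/(3EI) there and L/(6EI) at the far end, so f₁₁ = f₂₂ = 4.667/EI and f₁₂ = f₂₁ = 2.333/EI.
Compatibility — zero rotation at each built-in end:
  4.667 M_X + 2.333 M_Y = 171.5
  2.333 M_X + 4.667 M_Y = 122.5
Solving the pair gives M_X = 31.5 kN·m and M_Y = 10.5 kN·m (hogging).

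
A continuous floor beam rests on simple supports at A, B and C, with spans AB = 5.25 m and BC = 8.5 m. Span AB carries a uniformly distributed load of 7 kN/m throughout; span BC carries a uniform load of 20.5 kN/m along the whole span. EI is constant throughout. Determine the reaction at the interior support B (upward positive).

Insert a hinge at B; M_B is the redundant, and each span becomes simply supported.
End slopes at the hinge B, treating each span as simply supported:
  span AB: UDL 7: wL³/(24EI) = 42.21/EI
  span BC: UDL 20.5: wL³/(24EI) = 524.6/EI
  relative rotation θ_0 = (42.21 + 524.6)/EI = 566.8/EI
A unit hogging moment at B produces rotation L₁/(3EI) + L₂/(3EI) = 4.583/EI.
Slope continuity at B: θ_0 = M_B·4.583/EI, so M_B = 566.8/4.583 = 123.7 kN·m (hogging).
Span AB, ΣM about A with M_B applied at B: R_B^{AB}·5.25 = 96.47 + 123.7, so R_B^{AB} = 41.93 kN and R_A = 36.75 − 41.93 = -5.179 kN.
Span BC, ΣM about C: R_B^{BC}·8.5 = 740.6 + 123.7, so R_B^{BC} = 101.7 kN and R_C = 174.2 − 101.7 = 72.58 kN.
R_B = 41.93 + 101.7 = 143.6 kN.

R_B = 143.6 kN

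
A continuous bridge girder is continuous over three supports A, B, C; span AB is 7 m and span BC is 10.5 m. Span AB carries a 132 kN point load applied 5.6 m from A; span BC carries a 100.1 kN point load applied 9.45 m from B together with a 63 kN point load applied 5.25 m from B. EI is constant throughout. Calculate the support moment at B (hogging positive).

Release continuity at B by inserting a hinge; the redundant is the internal moment M_B. The primary structure is two simply-supported spans AB and BC.
Discontinuity in slope at B on the released structure — sum the simple-span end rotations:
  span AB: point load 132 at a = 5.6: Pab(L + a)/(6LEI) = 310.5/EI
  span BC: point load 100.1 at a = 9.45: Pab(L + b)/(6LEI) = 182.1/EI
  span BC: point load 63 at a = 5.25: Pab(L + b)/(6LEI) = 434.1/EI
  relative rotation θ_0 = (310.5 + 616.2)/EI = 926.7/EI
A unit hogging moment at B produces rotation L₁/(3EI) + L₂/(3EI) = 5.833/EI.
Compatibility: M_B·(L₁+L₂)/(3EI) = θ_0, giving M_B = 158.9 kN·m (hogging).

M_B = 158.9 kN·m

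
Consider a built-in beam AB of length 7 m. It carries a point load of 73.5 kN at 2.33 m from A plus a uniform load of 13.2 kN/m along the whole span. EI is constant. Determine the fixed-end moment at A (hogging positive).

Release both end moments; the primary structure is a simply-supported span AB with redundants M_A and M_B.
End rotations of the released simple span under the applied load (×1/EI):
  at A: point load 73.5 at a = 2.33: Pab(L + b)/(6LEI) = 222.2/EI
  at B: point load 73.5 at a = 2.33: Pab(L + a)/(6LEI) = 177.7/EI
  at A: UDL 13.2: wL³/(24EI) = 188.7/EI
  at B: UDL 13.2: wL³/(24EI) = 188.7/EI
  θ_A0 = 410.9/EI,  θ_B0 = 366.3/EI
Flexibility coefficients: a unit moment at one end gives L/(3EI) there and L/(6EI) at the far end, so f₁₁ = f₂₂ = 2.333/EI and f₁₂ = f₂₁ = 1.167/EI.
Compatibility — zero rotation at each built-in end:
  2.333 M_A + 1.167 M_B = 410.9
  1.167 M_A + 2.333 M_B = 366.3
Solving the pair gives M_A = 130.1 kN·m and M_B = 91.93 kN·m (hogging).

M_A = 130.1 kN·m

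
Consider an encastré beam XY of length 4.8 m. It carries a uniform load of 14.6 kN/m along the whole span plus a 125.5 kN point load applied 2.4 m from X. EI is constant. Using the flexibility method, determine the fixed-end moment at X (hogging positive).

M_X = 103.3 kN·m

Take the two fixed-end moments M_X, M_Y as redundants; the released structure is the simple span XY.
End rotations of the released simple span under the applied load (×1/EI):
  at X: UDL 14.6: wL³/(24EI) = 67.28/EI
  at Y: UDL 14.6: wL³/(24EI) = 67.28/EI
  at X: point load 125.5 at a = 2.4: Pab(L + b)/(6LEI) = 180.7/EI
  at Y: point load 125.5 at a = 2.4: Pab(L + a)/(6LEI) = 180.7/EI
  θ_X0 = 248/EI,  θ_Y0 = 248/EI
Flexibility coefficients: a unit moment at one end gives L/(3EI) there and L/(6EI) at the far end, so f₁₁ = f₂₂ = 1.6/EI and f₁₂ = f₂₁ = 0.8/EI.
Compatibility — zero rotation at each built-in end:
  1.6 M_X + 0.8 M_Y = 248
  0.8 M_X + 1.6 M_Y = 248
Solving the pair gives M_X = 103.3 kN·m and M_Y = 103.3 kN·m (hogging).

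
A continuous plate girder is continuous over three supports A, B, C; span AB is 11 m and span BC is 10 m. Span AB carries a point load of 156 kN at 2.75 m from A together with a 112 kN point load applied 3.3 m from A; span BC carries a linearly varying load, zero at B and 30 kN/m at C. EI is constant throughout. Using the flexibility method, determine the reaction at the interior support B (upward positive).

Take M_B as the redundant. Released structure: two simple spans AB and BC with a hinge at B.
Rotations at B on the released spans (each span's end-slope, ×1/EI):
  span AB: point load 156 at a = 2.75: Pab(L + a)/(6LEI) = 737.3/EI
  span AB: point load 112 at a = 3.3: Pab(L + a)/(6LEI) = 616.6/EI
  span BC: triangular load, peak 30: 7w₀L³/(360EI) = 583.3/EI
  relative rotation θ_0 = (1354 + 583.3)/EI = 1937/EI
A unit hogging moment at B produces rotation L₁/(3EI) + L₂/(3EI) = 7/EI.
Compatibility: M_B·(L₁+L₂)/(3EI) = θ_0, giving M_B = 276.8 kN·m (hogging).
Span AB, ΣM about A with M_B applied at B: R_B^{AB}·11 = 798.6 + 276.8, so R_B^{AB} = 97.76 kN and R_A = 268 − 97.76 = 170.2 kN.
Span BC, ΣM about C: R_B^{BC}·10 = 500 + 276.8, so R_B^{BC} = 77.68 kN and R_C = 150 − 77.68 = 72.32 kN.
R_B = 97.76 + 77.68 = 175.4 kN.

R_B = 175.4 kN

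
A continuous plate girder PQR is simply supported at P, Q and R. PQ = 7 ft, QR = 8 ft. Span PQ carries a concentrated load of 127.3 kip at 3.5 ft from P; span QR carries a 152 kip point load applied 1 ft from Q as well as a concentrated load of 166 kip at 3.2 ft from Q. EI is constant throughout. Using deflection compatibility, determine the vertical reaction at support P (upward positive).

R_P = 23.58 kip

Insert a hinge at Q; M_Q is the redundant, and each span becomes simply supported.
End slopes at the hinge Q, treating each span as simply supported:
  span PQ: point load 127.3 at a = 3.5: Pab(L + a)/(6LEI) = 389.9/EI
  span QR: point load 152 at a = 1: Pab(L + b)/(6LEI) = 332.5/EI
  span QR: point load 166 at a = 3.2: Pab(L + b)/(6LEI) = 679.9/EI
  relative rotation θ_0 = (389.9 + 1012)/EI = 1402/EI
A unit hogging moment at Q produces rotation L₁/(3EI) + L₂/(3EI) = 5/EI.
Slope continuity at Q: θ_0 = M_Q·5/EI, so M_Q = 1402/5 = 280.5 kip·ft (hogging).
Span PQ, ΣM about P with M_Q applied at Q: R_Q^{PQ}·7 = 445.6 + 280.5, so R_Q^{PQ} = 103.7 kip and R_P = 127.3 − 103.7 = 23.58 kip.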